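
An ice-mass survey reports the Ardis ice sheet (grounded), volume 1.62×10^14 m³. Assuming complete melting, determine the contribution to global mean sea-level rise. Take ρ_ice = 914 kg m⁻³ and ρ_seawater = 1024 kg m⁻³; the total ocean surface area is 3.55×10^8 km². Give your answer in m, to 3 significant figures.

Ardis: 1.62×10^14 m³ × (914/1024) = 1.446×10^14 m³ of water.
Spread over 3.55×10^14 m² of ocean, Δh = 1.446×10^14 / 3.55×10^14 = 0.407 m.

≈ 0.407 m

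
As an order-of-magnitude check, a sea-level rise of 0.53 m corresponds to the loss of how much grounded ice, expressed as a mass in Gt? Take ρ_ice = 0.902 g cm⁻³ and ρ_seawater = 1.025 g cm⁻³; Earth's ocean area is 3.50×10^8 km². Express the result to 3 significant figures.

Required water volume = Δh × A = 0.53 m × 3.50×10^14 m² = 1.855×10^14 m³.
ρ_w = 1.025 g cm⁻³ = 1025 kg m⁻³, so the mass of water = 1.855×10^14 m³ × 1025 kg m⁻³ = 1.901×10^17 kg = 1.90×10^5 Gt (and the same mass of ice, by conservation).

≈ 1.90×10^5 Gt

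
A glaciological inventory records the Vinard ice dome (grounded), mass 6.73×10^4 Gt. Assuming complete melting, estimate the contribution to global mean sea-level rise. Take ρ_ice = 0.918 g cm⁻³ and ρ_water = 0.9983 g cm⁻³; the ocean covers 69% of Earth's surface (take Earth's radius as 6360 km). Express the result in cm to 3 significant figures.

Vinard: 6.73×10^4 Gt = 6.730×10^16 kg; dividing by ρ_w = 0.9983 g cm⁻³ = 998.3 kg m⁻³ gives 6.741×10^13 m³ of water.
Spread over 3.51×10^14 m² of ocean, Δh = 6.741×10^13 / 3.51×10^14 = 0.192 m = 19.2 cm.

≈ 19.2 cm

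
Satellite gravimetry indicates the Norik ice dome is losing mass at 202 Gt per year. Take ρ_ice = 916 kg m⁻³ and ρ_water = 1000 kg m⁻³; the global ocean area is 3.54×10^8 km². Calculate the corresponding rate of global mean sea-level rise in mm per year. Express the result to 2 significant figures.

≈ 0.57 mm/yr

ρ_w = 1000 kg m⁻³. Annual water volume added = 202 Gt / ρ_w = 2.020×10^14 kg / 1000 kg m⁻³ = 2.020×10^11 m³.
Δh per year = 2.020×10^11 / 3.54×10^14 = 5.71×10^-4 m = 0.57 mm.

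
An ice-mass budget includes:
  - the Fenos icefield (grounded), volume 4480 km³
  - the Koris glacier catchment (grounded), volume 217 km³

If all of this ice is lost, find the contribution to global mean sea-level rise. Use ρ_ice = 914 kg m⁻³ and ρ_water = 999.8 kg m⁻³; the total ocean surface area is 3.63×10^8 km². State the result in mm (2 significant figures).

Fenos: 4480 km³ × (914/999.8) = 4096 km³ of water.
Koris: 217 km³ × (914/999.8) = 198.4 km³ of water.
Total added water ≈ 4.294×10^12 m³ over 3.63×10^14 m² → Δh = 0.0118 m = 12 mm.

≈ 12 mm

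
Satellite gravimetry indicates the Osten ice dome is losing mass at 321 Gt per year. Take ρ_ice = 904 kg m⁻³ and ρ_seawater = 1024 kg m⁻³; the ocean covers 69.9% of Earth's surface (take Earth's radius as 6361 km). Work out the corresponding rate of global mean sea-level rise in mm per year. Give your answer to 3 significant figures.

ρ_w = 1024 kg m⁻³. Annual water volume added = 321 Gt / ρ_w = 3.210×10^14 kg / 1024 kg m⁻³ = 3.135×10^11 m³.
Δh per year = 3.135×10^11 / 3.55×10^14 = 8.82×10^-4 m = 0.882 mm.

≈ 0.882 mm/yr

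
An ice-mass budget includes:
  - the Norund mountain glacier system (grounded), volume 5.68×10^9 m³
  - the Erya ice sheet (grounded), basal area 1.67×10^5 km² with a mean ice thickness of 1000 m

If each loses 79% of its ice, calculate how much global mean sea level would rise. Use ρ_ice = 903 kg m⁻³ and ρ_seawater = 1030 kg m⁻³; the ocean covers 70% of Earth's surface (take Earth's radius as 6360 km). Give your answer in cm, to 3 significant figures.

Norund: 0.79 × 5.68×10^9 m³ × (903/1030) = 3.934×10^9 m³ of water.
Erya: ice volume = 1.67×10^5 km² × 1000 m = 1.670×10^5 km³; 0.79 × 1.670×10^5 × (903/1030) = 1.157×10^5 km³ of water.
Total added water ≈ 1.157×10^14 m³ over 3.56×10^14 m² → Δh = 0.325 m = 32.5 cm.

≈ 32.5 cm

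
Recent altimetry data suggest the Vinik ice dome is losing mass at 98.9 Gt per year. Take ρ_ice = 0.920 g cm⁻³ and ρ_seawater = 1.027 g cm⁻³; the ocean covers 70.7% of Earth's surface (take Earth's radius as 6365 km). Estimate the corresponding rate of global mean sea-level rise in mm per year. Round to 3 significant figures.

ρ_w = 1.027 g cm⁻³ = 1027 kg m⁻³. Annual water volume added = 98.9 Gt / ρ_w = 9.890×10^13 kg / 1027 kg m⁻³ = 9.630×10^10 m³.
Δh per year = 9.630×10^10 / 3.60×10^14 = 2.68×10^-4 m = 0.268 mm.

≈ 0.268 mm/yr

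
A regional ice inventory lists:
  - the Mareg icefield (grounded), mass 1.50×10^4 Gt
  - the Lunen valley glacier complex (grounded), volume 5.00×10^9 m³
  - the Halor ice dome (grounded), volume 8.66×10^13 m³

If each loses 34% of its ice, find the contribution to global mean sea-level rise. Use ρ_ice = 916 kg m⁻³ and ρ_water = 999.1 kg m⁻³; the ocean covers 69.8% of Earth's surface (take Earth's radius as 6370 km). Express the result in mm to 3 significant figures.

≈ 90.2 mm

Mareg: 0.34 × 1.50×10^4 Gt = 5.100×10^15 kg; dividing by ρ_w = 999.1 kg m⁻³ gives 5.105×10^12 m³ of water.
Lunen: 0.34 × 5.00×10^9 m³ × (916/999.1) = 1.559×10^9 m³ of water.
Halor: 0.34 × 8.66×10^13 m³ × (916/999.1) = 2.699×10^13 m³ of water.
Total added water ≈ 3.210×10^13 m³ over 3.56×10^14 m² → Δh = 0.0902 m = 90.2 mm.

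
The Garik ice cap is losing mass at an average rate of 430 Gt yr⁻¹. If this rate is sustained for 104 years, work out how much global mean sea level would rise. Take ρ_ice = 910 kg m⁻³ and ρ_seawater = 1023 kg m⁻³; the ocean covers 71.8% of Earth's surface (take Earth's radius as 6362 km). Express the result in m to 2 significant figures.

Total mass lost = 430 Gt/yr × 104 yr = 4.472×10^4 Gt = 4.472×10^16 kg.
ρ_w = 1023 kg m⁻³, so water volume = 4.472×10^16 / 1023 = 4.371×10^13 m³.
Δh = 4.371×10^13 / 3.65×10^14 = 0.120 m.

≈ 0.12 m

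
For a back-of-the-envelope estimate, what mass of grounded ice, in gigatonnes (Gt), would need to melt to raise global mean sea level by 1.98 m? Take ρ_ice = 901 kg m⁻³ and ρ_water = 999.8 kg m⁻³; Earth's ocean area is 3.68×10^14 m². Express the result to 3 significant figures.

≈ 7.28×10^5 Gt

Required water volume = Δh × A = 1.98 m × 3.68×10^14 m² = 7.286×10^14 m³.
ρ_w = 999.8 kg m⁻³, so the mass of water = 7.286×10^14 m³ × 999.8 kg m⁻³ = 7.285×10^17 kg = 7.28×10^5 Gt (and the same mass of ice, by conservation).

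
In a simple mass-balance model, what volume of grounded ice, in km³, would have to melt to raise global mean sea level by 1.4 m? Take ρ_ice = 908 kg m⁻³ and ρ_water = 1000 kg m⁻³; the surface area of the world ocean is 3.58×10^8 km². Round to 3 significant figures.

≈ 5.52×10^5 km³

Required water volume = Δh × A = 1.4 m × 3.58×10^14 m² = 5.012×10^14 m³ = 5.012×10^5 km³.
Ice volume = water volume × ρ_w/ρ_ice = 5.012×10^5 × 1000/908 = 5.52×10^5 km³.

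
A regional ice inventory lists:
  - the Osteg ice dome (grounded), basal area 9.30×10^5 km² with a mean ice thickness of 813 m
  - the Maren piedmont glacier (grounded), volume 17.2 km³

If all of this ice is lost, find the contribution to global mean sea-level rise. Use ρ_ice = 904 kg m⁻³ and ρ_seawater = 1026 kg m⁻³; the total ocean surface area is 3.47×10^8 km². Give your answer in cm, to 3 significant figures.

Osteg: ice volume = 9.30×10^5 km² × 813 m = 7.561×10^5 km³; 7.561×10^5 × (904/1026) = 6.662×10^5 km³ of water.
Maren: 17.2 km³ × (904/1026) = 15.15 km³ of water.
Total added water ≈ 6.662×10^14 m³ over 3.47×10^14 m² → Δh = 1.92 m = 192 cm.

≈ 192 cm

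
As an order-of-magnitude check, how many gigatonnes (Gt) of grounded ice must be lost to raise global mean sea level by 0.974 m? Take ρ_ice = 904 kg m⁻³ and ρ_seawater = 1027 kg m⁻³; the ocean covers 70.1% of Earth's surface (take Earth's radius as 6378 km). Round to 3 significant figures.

≈ 3.58×10^5 Gt

Required water volume = Δh × A = 0.974 m × 3.58×10^14 m² = 3.490×10^14 m³.
ρ_w = 1027 kg m⁻³, so the mass of water = 3.490×10^14 m³ × 1027 kg m⁻³ = 3.584×10^17 kg = 3.58×10^5 Gt (and the same mass of ice, by conservation).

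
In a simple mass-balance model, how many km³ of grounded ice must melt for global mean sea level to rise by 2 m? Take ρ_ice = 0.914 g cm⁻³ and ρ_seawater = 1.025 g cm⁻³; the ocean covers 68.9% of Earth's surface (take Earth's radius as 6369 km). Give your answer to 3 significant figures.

Required water volume = Δh × A = 2 m × 3.51×10^14 m² = 7.024×10^14 m³ = 7.024×10^5 km³.
Ice volume = water volume × ρ_w/ρ_ice = 7.024×10^5 × 1025/914 = 7.88×10^5 km³.

≈ 7.88×10^5 km³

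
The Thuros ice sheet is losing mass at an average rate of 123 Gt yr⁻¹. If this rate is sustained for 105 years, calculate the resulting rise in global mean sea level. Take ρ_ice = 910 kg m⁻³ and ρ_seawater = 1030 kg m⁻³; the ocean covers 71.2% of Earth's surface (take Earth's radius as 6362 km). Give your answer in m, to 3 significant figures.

Total mass lost = 123 Gt/yr × 105 yr = 1.292×10^4 Gt = 1.292×10^16 kg.
ρ_w = 1030 kg m⁻³, so water volume = 1.292×10^16 / 1030 = 1.254×10^13 m³.
Δh = 1.254×10^13 / 3.62×10^14 = 0.0346 m.

≈ 0.0346 m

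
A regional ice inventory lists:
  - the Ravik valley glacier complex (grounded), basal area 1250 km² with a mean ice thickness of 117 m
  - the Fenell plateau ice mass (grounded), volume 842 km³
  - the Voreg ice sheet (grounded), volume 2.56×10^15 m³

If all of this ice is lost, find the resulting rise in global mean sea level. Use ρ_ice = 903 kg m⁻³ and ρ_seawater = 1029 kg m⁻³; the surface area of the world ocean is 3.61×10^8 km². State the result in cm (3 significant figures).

Ravik: ice volume = 1250 km² × 117 m = 146.2 km³; 146.2 × (903/1029) = 128.3 km³ of water.
Fenell: 842 km³ × (903/1029) = 738.9 km³ of water.
Voreg: 2.56×10^15 m³ × (903/1029) = 2.247×10^15 m³ of water.
Total added water ≈ 2.247×10^15 m³ over 3.61×10^14 m² → Δh = 6.23 m = 623 cm.

≈ 623 cm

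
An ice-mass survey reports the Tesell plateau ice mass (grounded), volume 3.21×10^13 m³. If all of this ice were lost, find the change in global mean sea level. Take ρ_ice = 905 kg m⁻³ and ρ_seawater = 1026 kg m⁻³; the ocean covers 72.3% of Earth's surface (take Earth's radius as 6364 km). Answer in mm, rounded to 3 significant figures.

Tesell: 3.21×10^13 m³ × (905/1026) = 2.831×10^13 m³ of water.
Spread over 3.68×10^14 m² of ocean, Δh = 2.831×10^13 / 3.68×10^14 = 0.0769 m = 76.9 mm.

≈ 76.9 mm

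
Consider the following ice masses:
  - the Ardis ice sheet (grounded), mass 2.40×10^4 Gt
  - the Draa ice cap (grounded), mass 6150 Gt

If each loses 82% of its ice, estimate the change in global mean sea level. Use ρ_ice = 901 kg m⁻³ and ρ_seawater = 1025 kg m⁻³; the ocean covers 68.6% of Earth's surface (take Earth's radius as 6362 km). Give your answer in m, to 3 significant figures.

Ardis: 0.82 × 2.40×10^4 Gt = 1.968×10^16 kg; dividing by ρ_w = 1025 kg m⁻³ gives 1.920×10^13 m³ of water.
Draa: 0.82 × 6150 Gt = 5.043×10^15 kg; dividing by ρ_w = 1025 kg m⁻³ gives 4.920×10^12 m³ of water.
Total added water ≈ 2.412×10^13 m³ over 3.49×10^14 m² → Δh = 0.0691 m.

≈ 0.0691 m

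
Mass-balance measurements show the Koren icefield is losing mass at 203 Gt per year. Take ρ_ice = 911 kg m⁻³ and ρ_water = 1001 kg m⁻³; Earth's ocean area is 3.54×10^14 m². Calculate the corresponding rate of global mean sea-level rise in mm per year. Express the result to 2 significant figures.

ρ_w = 1001 kg m⁻³. Annual water volume added = 203 Gt / ρ_w = 2.030×10^14 kg / 1001 kg m⁻³ = 2.028×10^11 m³.
Δh per year = 2.028×10^11 / 3.54×10^14 = 5.73×10^-4 m = 0.57 mm.

≈ 0.57 mm/yr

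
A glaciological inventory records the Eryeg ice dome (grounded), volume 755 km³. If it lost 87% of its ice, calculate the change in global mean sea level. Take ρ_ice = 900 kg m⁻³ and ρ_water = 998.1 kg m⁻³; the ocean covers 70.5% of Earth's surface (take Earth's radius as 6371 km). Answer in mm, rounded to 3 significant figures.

≈ 1.65 mm

Eryeg: 0.87 × 755 km³ × (900/998.1) = 592.3 km³ of water.
Spread over 3.60×10^14 m² of ocean, Δh = 5.923×10^11 / 3.60×10^14 = 1.65×10^-3 m = 1.65 mm.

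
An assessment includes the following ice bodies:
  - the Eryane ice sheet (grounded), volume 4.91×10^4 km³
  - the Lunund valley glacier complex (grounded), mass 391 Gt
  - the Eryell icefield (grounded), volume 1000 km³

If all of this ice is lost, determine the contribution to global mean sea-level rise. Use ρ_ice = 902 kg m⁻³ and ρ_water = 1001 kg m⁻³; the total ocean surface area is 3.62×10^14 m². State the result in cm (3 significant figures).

Eryane: 4.91×10^4 km³ × (902/1001) = 4.424×10^4 km³ of water.
Lunund: 391 Gt = 3.910×10^14 kg; dividing by ρ_w = 1001 kg m⁻³ gives 3.906×10^11 m³ of water.
Eryell: 1000 km³ × (902/1001) = 901.1 km³ of water.
Total added water ≈ 4.554×10^13 m³ over 3.62×10^14 m² → Δh = 0.126 m = 12.6 cm.

≈ 12.6 cm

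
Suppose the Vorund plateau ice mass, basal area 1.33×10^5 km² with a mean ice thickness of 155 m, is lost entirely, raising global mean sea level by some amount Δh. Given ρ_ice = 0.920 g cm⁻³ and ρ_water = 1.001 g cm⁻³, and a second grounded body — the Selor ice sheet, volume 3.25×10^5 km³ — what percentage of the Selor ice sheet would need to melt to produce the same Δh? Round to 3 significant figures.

Equal sea-level rise means equal mass of meltwater, i.e. equal mass of ice lost.
Ice mass of Vorund: 1.897×10^16 kg; ice mass of Selor: 2.990×10^17 kg.
Fraction required = 1.897×10^16 / 2.990×10^17 = 0.0634 → 6.34 %.

≈ 6.34 %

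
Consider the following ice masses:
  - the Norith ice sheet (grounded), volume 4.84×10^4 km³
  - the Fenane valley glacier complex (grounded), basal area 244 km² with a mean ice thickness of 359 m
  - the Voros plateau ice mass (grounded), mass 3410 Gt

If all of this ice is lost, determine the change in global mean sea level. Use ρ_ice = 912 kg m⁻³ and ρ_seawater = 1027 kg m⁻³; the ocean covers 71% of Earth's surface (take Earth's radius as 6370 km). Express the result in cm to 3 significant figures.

≈ 12.8 cm

Norith: 4.84×10^4 km³ × (912/1027) = 4.298×10^4 km³ of water.
Fenane: ice volume = 244 km² × 359 m = 87.60 km³; 87.60 × (912/1027) = 77.79 km³ of water.
Voros: 3410 Gt = 3.410×10^15 kg; dividing by ρ_w = 1027 kg m⁻³ gives 3.320×10^12 m³ of water.
Total added water ≈ 4.638×10^13 m³ over 3.62×10^14 m² → Δh = 0.128 m = 12.8 cm.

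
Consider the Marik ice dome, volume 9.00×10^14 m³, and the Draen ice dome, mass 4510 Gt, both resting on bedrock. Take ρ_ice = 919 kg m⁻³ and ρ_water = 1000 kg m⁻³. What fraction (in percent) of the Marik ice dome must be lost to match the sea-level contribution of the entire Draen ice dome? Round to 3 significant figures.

Equal sea-level rise means equal mass of meltwater, i.e. equal mass of ice lost.
Ice mass of Draen: 4.510×10^15 kg; ice mass of Marik: 8.271×10^17 kg.
Fraction required = 4.510×10^15 / 8.271×10^17 = 5.45×10^-3 → 0.545 %.

≈ 0.545 %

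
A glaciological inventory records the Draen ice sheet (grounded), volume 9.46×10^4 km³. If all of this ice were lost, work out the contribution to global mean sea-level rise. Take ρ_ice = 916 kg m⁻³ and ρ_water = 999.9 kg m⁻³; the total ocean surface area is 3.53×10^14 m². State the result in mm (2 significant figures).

Draen: 9.46×10^4 km³ × (916/999.9) = 8.666×10^4 km³ of water.
Spread over 3.53×10^14 m² of ocean, Δh = 8.666×10^13 / 3.53×10^14 = 0.246 m = 250 mm.

≈ 250 mm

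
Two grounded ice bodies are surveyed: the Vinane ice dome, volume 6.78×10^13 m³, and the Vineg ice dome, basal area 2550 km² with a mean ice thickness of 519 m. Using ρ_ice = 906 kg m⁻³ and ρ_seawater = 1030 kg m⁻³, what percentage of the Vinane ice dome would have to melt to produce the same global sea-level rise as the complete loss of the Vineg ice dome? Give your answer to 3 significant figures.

≈ 1.95 %

Equal sea-level rise means equal mass of meltwater, i.e. equal mass of ice lost.
Ice mass of Vineg: 1.199×10^15 kg; ice mass of Vinane: 6.143×10^16 kg.
Fraction required = 1.199×10^15 / 6.143×10^16 = 0.0195 → 1.95 %.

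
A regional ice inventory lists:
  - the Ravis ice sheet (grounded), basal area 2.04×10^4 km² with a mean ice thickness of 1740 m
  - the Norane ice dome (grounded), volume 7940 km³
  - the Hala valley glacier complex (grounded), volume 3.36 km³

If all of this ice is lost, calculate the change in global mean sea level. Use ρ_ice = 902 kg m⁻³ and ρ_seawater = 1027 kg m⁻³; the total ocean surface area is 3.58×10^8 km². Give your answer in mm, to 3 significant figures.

≈ 107 mm

Ravis: ice volume = 2.04×10^4 km² × 1740 m = 3.550×10^4 km³; 3.550×10^4 × (902/1027) = 3.118×10^4 km³ of water.
Norane: 7940 km³ × (902/1027) = 6974 km³ of water.
Hala: 3.36 km³ × (902/1027) = 2.951 km³ of water.
Total added water ≈ 3.815×10^13 m³ over 3.58×10^14 m² → Δh = 0.107 m = 107 mm.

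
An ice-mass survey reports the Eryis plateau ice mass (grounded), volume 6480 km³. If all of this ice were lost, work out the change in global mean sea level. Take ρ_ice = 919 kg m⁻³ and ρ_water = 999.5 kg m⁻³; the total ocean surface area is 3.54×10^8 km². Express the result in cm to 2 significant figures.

≈ 1.7 cm

Eryis: 6480 km³ × (919/999.5) = 5958 km³ of water.
Spread over 3.54×10^14 m² of ocean, Δh = 5.958×10^12 / 3.54×10^14 = 0.0168 m = 1.7 cm.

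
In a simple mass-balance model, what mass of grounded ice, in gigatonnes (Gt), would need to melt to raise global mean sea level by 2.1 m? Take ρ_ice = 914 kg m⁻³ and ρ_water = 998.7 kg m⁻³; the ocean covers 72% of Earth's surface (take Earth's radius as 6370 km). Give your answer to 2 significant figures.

≈ 7.7×10^5 Gt

Required water volume = Δh × A = 2.1 m × 3.67×10^14 m² = 7.710×10^14 m³.
ρ_w = 998.7 kg m⁻³, so the mass of water = 7.710×10^14 m³ × 998.7 kg m⁻³ = 7.700×10^17 kg = 7.7×10^5 Gt (and the same mass of ice, by conservation).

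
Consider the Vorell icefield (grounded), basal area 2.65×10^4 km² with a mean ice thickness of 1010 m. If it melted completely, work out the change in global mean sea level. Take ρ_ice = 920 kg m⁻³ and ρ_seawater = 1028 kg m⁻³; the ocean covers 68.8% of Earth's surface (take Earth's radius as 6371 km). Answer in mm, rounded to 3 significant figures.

≈ 68.3 mm

Vorell: ice volume = 2.65×10^4 km² × 1010 m = 2.676×10^4 km³; 2.676×10^4 × (920/1028) = 2.395×10^4 km³ of water.
Spread over 3.51×10^14 m² of ocean, Δh = 2.395×10^13 / 3.51×10^14 = 0.0683 m = 68.3 mm.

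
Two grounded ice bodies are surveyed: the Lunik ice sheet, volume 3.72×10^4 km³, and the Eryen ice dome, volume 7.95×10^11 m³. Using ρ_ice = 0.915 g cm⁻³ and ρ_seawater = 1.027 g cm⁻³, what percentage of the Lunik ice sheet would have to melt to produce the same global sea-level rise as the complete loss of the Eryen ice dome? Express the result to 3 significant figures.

Equal sea-level rise means equal mass of meltwater, i.e. equal mass of ice lost.
Ice mass of Eryen: 7.274×10^14 kg; ice mass of Lunik: 3.404×10^16 kg.
Fraction required = 7.274×10^14 / 3.404×10^16 = 0.0214 → 2.14 %.

≈ 2.14 %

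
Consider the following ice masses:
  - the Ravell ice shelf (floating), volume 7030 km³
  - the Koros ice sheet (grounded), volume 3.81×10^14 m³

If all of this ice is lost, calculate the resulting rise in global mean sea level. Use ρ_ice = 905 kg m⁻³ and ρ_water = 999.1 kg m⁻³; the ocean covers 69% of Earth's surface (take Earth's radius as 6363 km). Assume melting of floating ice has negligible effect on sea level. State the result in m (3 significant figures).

≈ 0.983 m

The Ravell ice shelf is floating and already displaces its own weight of water, so its melt adds essentially nothing to sea level.
Koros: 3.81×10^14 m³ × (905/999.1) = 3.451×10^14 m³ of water.
Total added water ≈ 3.451×10^14 m³ over 3.51×10^14 m² → Δh = 0.983 m.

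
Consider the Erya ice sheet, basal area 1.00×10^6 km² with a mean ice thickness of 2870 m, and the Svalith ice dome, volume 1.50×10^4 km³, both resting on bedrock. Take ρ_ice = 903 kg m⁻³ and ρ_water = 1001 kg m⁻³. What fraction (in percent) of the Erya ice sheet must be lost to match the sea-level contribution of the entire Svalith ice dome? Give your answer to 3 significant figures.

≈ 0.523 %

Equal sea-level rise means equal mass of meltwater, i.e. equal mass of ice lost.
Ice mass of Svalith: 1.354×10^16 kg; ice mass of Erya: 2.592×10^18 kg.
Fraction required = 1.354×10^16 / 2.592×10^18 = 5.23×10^-3 → 0.523 %.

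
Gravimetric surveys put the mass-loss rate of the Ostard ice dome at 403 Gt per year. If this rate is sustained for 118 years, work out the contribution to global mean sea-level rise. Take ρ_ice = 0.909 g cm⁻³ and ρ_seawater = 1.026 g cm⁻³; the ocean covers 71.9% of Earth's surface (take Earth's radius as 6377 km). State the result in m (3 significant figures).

Total mass lost = 403 Gt/yr × 118 yr = 4.755×10^4 Gt = 4.755×10^16 kg.
ρ_w = 1.026 g cm⁻³ = 1026 kg m⁻³, so water volume = 4.755×10^16 / 1026 = 4.635×10^13 m³.
Δh = 4.635×10^13 / 3.67×10^14 = 0.126 m.

≈ 0.126 m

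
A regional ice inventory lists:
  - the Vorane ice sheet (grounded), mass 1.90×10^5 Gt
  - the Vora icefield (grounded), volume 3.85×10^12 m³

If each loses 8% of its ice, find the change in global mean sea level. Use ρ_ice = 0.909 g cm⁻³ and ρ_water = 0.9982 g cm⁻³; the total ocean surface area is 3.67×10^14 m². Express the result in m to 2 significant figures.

≈ 0.042 m

Vorane: 0.08 × 1.90×10^5 Gt = 1.520×10^16 kg; dividing by ρ_w = 0.9982 g cm⁻³ = 998.2 kg m⁻³ gives 1.523×10^13 m³ of water.
Vora: 0.08 × 3.85×10^12 m³ × (909/998.2) = 2.805×10^11 m³ of water.
Total added water ≈ 1.551×10^13 m³ over 3.67×10^14 m² → Δh = 0.0423 m.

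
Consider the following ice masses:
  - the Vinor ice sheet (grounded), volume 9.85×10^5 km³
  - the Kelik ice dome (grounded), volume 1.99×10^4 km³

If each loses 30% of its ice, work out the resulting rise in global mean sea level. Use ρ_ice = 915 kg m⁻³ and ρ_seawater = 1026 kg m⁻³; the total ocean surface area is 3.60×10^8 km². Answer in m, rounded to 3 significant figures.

Vinor: 0.3 × 9.85×10^5 km³ × (915/1026) = 2.635×10^5 km³ of water.
Kelik: 0.3 × 1.99×10^4 km³ × (915/1026) = 5324 km³ of water.
Total added water ≈ 2.689×10^14 m³ over 3.60×10^14 m² → Δh = 0.747 m.

≈ 0.747 m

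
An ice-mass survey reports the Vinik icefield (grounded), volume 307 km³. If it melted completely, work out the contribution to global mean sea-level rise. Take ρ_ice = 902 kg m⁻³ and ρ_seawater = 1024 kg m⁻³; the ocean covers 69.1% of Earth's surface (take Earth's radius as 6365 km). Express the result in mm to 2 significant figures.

≈ 0.77 mm

Vinik: 307 km³ × (902/1024) = 270.4 km³ of water.
Spread over 3.52×10^14 m² of ocean, Δh = 2.704×10^11 / 3.52×10^14 = 7.69×10^-4 m = 0.77 mm.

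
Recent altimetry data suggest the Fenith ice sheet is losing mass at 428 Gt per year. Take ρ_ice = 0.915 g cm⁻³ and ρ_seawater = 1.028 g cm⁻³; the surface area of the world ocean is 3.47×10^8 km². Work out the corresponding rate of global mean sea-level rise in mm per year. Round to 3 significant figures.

ρ_w = 1.028 g cm⁻³ = 1028 kg m⁻³. Annual water volume added = 428 Gt / ρ_w = 4.280×10^14 kg / 1028 kg m⁻³ = 4.163×10^11 m³.
Δh per year = 4.163×10^11 / 3.47×10^14 = 1.20×10^-3 m = 1.20 mm.

≈ 1.20 mm/yr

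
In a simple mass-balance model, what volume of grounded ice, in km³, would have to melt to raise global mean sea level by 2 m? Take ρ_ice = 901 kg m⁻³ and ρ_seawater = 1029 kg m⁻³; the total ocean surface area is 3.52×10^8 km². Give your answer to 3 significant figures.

Required water volume = Δh × A = 2 m × 3.52×10^14 m² = 7.040×10^14 m³ = 7.040×10^5 km³.
Ice volume = water volume × ρ_w/ρ_ice = 7.040×10^5 × 1029/901 = 8.04×10^5 km³.

≈ 8.04×10^5 km³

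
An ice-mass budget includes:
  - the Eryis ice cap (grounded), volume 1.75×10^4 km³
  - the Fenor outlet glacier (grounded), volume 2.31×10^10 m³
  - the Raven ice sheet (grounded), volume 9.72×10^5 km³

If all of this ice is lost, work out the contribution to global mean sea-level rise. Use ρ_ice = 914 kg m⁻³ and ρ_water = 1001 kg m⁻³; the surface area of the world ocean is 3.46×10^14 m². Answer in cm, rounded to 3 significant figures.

≈ 261 cm

Eryis: 1.75×10^4 km³ × (914/1001) = 1.598×10^4 km³ of water.
Fenor: 2.31×10^10 m³ × (914/1001) = 2.109×10^10 m³ of water.
Raven: 9.72×10^5 km³ × (914/1001) = 8.875×10^5 km³ of water.
Total added water ≈ 9.035×10^14 m³ over 3.46×10^14 m² → Δh = 2.61 m = 261 cm.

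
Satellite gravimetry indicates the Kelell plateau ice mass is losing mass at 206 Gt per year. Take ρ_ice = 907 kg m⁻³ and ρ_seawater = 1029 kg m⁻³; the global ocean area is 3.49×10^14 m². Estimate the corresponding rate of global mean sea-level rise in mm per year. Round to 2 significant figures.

ρ_w = 1029 kg m⁻³. Annual water volume added = 206 Gt / ρ_w = 2.060×10^14 kg / 1029 kg m⁻³ = 2.002×10^11 m³.
Δh per year = 2.002×10^11 / 3.49×10^14 = 5.74×10^-4 m = 0.57 mm.

≈ 0.57 mm/yr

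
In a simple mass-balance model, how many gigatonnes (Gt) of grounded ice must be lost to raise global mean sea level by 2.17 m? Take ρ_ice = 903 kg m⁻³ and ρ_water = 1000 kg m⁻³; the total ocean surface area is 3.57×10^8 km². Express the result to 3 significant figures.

≈ 7.75×10^5 Gt

Required water volume = Δh × A = 2.17 m × 3.57×10^14 m² = 7.747×10^14 m³.
ρ_w = 1000 kg m⁻³, so the mass of water = 7.747×10^14 m³ × 1000 kg m⁻³ = 7.747×10^17 kg = 7.75×10^5 Gt (and the same mass of ice, by conservation).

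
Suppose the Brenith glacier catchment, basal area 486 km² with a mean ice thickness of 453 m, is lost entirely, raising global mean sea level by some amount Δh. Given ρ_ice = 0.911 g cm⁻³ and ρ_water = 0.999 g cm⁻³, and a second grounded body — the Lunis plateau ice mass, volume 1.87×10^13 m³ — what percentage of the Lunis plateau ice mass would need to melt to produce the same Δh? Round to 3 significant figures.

Equal sea-level rise means equal mass of meltwater, i.e. equal mass of ice lost.
Ice mass of Brenith: 2.006×10^14 kg; ice mass of Lunis: 1.704×10^16 kg.
Fraction required = 2.006×10^14 / 1.704×10^16 = 0.0118 → 1.18 %.

≈ 1.18 %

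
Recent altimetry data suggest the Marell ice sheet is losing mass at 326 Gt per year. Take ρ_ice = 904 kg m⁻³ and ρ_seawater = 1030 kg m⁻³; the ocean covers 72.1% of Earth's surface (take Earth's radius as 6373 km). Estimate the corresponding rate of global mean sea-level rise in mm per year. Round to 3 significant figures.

≈ 0.860 mm/yr

ρ_w = 1030 kg m⁻³. Annual water volume added = 326 Gt / ρ_w = 3.260×10^14 kg / 1030 kg m⁻³ = 3.165×10^11 m³.
Δh per year = 3.165×10^11 / 3.68×10^14 = 8.60×10^-4 m = 0.860 mm.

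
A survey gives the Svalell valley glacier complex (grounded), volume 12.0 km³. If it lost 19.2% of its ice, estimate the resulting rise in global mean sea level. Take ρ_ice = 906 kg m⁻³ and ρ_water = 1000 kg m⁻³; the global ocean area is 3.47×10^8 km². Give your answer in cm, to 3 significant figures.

Svalell: 0.192 × 12.0 km³ × (906/1000) = 2.087 km³ of water.
Spread over 3.47×10^14 m² of ocean, Δh = 2.087×10^9 / 3.47×10^14 = 6.02×10^-6 m = 6.02×10^-4 cm.

≈ 6.02×10^-4 cm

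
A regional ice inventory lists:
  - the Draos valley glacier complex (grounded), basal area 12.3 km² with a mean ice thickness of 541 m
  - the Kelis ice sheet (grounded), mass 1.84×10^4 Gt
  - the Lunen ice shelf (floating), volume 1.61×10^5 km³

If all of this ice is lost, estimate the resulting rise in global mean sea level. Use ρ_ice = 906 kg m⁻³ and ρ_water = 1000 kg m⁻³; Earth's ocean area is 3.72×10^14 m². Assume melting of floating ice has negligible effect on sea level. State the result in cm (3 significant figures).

Draos: ice volume = 12.3 km² × 541 m = 6.654 km³; 6.654 × (906/1000) = 6.029 km³ of water.
Kelis: 1.84×10^4 Gt = 1.840×10^16 kg; dividing by ρ_w = 1000 kg m⁻³ gives 1.840×10^13 m³ of water.
The Lunen ice shelf is floating and already displaces its own weight of water, so its melt adds essentially nothing to sea level.
Total added water ≈ 1.841×10^13 m³ over 3.72×10^14 m² → Δh = 0.0495 m = 4.95 cm.

≈ 4.95 cm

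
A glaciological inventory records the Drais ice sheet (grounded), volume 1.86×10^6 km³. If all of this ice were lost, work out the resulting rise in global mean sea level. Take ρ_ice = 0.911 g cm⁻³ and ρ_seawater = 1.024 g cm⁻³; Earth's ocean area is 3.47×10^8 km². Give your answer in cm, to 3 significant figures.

≈ 477 cm

Drais: 1.86×10^6 km³ × (911/1024) = 1.655×10^6 km³ of water.
Spread over 3.47×10^14 m² of ocean, Δh = 1.655×10^15 / 3.47×10^14 = 4.77 m = 477 cm.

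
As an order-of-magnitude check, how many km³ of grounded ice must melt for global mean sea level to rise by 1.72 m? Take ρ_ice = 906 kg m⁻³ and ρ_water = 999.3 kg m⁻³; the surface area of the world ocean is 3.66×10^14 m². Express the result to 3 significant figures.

Required water volume = Δh × A = 1.72 m × 3.66×10^14 m² = 6.295×10^14 m³ = 6.295×10^5 km³.
Ice volume = water volume × ρ_w/ρ_ice = 6.295×10^5 × 999.3/906 = 6.94×10^5 km³.

≈ 6.94×10^5 km³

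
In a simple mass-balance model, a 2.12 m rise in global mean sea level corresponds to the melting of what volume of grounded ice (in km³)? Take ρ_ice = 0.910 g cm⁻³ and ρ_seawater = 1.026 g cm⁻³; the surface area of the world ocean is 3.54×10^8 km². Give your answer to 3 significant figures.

≈ 8.46×10^5 km³

Required water volume = Δh × A = 2.12 m × 3.54×10^14 m² = 7.505×10^14 m³ = 7.505×10^5 km³.
Ice volume = water volume × ρ_w/ρ_ice = 7.505×10^5 × 1026/910 = 8.46×10^5 km³.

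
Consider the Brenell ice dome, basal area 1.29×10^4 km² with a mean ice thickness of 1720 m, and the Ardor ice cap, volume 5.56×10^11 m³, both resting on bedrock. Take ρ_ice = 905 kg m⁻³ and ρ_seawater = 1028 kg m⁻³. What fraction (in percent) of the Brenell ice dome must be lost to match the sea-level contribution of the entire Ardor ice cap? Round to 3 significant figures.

≈ 2.51 %

Equal sea-level rise means equal mass of meltwater, i.e. equal mass of ice lost.
Ice mass of Ardor: 5.032×10^14 kg; ice mass of Brenell: 2.008×10^16 kg.
Fraction required = 5.032×10^14 / 2.008×10^16 = 0.0251 → 2.51 %.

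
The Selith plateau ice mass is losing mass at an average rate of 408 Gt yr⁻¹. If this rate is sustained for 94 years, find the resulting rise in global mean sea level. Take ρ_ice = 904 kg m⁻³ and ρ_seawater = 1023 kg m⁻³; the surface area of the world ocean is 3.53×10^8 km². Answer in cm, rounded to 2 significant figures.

≈ 11 cm

Total mass lost = 408 Gt/yr × 94 yr = 3.835×10^4 Gt = 3.835×10^16 kg.
ρ_w = 1023 kg m⁻³, so water volume = 3.835×10^16 / 1023 = 3.749×10^13 m³.
Δh = 3.749×10^13 / 3.53×10^14 = 0.106 m = 11 cm.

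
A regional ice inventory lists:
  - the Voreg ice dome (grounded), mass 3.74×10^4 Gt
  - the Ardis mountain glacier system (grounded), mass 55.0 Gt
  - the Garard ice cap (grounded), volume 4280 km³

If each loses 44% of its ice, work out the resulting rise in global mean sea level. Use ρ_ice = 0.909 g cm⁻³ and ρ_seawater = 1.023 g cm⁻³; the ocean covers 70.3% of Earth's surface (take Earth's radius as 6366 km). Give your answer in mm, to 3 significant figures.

Voreg: 0.44 × 3.74×10^4 Gt = 1.646×10^16 kg; dividing by ρ_w = 1.023 g cm⁻³ = 1023 kg m⁻³ gives 1.609×10^13 m³ of water.
Ardis: 0.44 × 55.0 Gt = 2.420×10^13 kg; dividing by ρ_w = 1023 kg m⁻³ gives 2.366×10^10 m³ of water.
Garard: 0.44 × 4280 km³ × (909/1023) = 1673 km³ of water.
Total added water ≈ 1.778×10^13 m³ over 3.58×10^14 m² → Δh = 0.0497 m = 49.7 mm.

≈ 49.7 mm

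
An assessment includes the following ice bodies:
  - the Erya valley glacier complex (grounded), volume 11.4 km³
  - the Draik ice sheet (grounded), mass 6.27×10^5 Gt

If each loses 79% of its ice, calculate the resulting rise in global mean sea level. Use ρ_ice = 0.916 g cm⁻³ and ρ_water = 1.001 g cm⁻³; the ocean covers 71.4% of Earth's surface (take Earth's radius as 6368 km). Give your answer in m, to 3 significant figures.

Erya: 0.79 × 11.4 km³ × (916/1001) = 8.241 km³ of water.
Draik: 0.79 × 6.27×10^5 Gt = 4.953×10^17 kg; dividing by ρ_w = 1.001 g cm⁻³ = 1001 kg m⁻³ gives 4.948×10^14 m³ of water.
Total added water ≈ 4.948×10^14 m³ over 3.64×10^14 m² → Δh = 1.36 m.

≈ 1.36 m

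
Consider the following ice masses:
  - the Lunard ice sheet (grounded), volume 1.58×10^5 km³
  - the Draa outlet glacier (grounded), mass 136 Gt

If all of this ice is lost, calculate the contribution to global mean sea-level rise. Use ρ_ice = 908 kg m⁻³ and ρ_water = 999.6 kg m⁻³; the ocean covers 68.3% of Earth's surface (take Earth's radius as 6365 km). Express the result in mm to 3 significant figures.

≈ 413 mm

Lunard: 1.58×10^5 km³ × (908/999.6) = 1.435×10^5 km³ of water.
Draa: 136 Gt = 1.360×10^14 kg; dividing by ρ_w = 999.6 kg m⁻³ gives 1.361×10^11 m³ of water.
Total added water ≈ 1.437×10^14 m³ over 3.48×10^14 m² → Δh = 0.413 m = 413 mm.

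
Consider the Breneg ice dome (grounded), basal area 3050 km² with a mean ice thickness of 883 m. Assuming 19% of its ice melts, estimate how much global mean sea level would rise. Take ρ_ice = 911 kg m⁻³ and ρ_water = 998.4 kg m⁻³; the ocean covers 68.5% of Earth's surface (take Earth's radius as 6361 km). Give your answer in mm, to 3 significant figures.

Breneg: ice volume = 3050 km² × 883 m = 2693 km³; 0.19 × 2693 × (911/998.4) = 466.9 km³ of water.
Spread over 3.48×10^14 m² of ocean, Δh = 4.669×10^11 / 3.48×10^14 = 1.34×10^-3 m = 1.34 mm.

≈ 1.34 mm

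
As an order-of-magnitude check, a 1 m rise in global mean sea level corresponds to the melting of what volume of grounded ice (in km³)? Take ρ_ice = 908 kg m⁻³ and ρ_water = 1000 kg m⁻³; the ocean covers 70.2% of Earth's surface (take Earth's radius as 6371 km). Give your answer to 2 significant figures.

≈ 3.9×10^5 km³

Required water volume = Δh × A = 1 m × 3.58×10^14 m² = 3.581×10^14 m³ = 3.581×10^5 km³.
Ice volume = water volume × ρ_w/ρ_ice = 3.581×10^5 × 1000/908 = 3.9×10^5 km³.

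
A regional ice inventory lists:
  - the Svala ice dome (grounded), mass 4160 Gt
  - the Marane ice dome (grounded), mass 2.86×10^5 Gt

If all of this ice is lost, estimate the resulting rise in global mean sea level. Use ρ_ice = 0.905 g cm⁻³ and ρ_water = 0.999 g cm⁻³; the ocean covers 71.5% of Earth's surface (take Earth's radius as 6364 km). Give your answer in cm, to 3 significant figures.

≈ 79.8 cm

Svala: 4160 Gt = 4.160×10^15 kg; dividing by ρ_w = 0.999 g cm⁻³ = 999 kg m⁻³ gives 4.164×10^12 m³ of water.
Marane: 2.86×10^5 Gt = 2.860×10^17 kg; dividing by ρ_w = 999 kg m⁻³ gives 2.863×10^14 m³ of water.
Total added water ≈ 2.905×10^14 m³ over 3.64×10^14 m² → Δh = 0.798 m = 79.8 cm.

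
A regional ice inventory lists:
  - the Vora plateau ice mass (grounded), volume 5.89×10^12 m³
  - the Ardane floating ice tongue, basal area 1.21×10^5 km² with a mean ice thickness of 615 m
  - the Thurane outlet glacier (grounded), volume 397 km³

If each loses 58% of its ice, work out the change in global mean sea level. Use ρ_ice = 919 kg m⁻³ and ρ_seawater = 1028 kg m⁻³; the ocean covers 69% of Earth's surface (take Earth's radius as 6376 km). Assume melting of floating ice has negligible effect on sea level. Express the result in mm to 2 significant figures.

≈ 9.2 mm

Vora: 0.58 × 5.89×10^12 m³ × (919/1028) = 3.054×10^12 m³ of water.
The Ardane floating ice tongue is floating and already displaces its own weight of water, so its melt adds essentially nothing to sea level.
Thurane: 0.58 × 397 km³ × (919/1028) = 205.8 km³ of water.
Total added water ≈ 3.260×10^12 m³ over 3.52×10^14 m² → Δh = 9.25×10^-3 m = 9.2 mm.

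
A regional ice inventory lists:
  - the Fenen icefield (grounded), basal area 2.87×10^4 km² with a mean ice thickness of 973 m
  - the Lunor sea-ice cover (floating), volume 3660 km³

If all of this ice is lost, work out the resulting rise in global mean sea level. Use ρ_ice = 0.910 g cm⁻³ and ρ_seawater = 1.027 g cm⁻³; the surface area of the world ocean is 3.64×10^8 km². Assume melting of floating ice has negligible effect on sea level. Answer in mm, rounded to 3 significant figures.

≈ 68.0 mm

Fenen: ice volume = 2.87×10^4 km² × 973 m = 2.793×10^4 km³; 2.793×10^4 × (910/1027) = 2.474×10^4 km³ of water.
The Lunor sea-ice cover is floating and already displaces its own weight of water, so its melt adds essentially nothing to sea level.
Total added water ≈ 2.474×10^13 m³ over 3.64×10^14 m² → Δh = 0.0680 m = 68.0 mm.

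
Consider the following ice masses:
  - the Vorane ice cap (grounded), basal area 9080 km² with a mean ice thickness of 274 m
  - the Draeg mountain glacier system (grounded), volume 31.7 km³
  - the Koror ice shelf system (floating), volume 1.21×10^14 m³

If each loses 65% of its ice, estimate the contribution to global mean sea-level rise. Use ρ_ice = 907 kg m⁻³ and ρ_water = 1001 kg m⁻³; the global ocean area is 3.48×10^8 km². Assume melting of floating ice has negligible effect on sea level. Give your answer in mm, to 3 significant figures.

Vorane: ice volume = 9080 km² × 274 m = 2488 km³; 0.65 × 2488 × (907/1001) = 1465 km³ of water.
Draeg: 0.65 × 31.7 km³ × (907/1001) = 18.67 km³ of water.
The Koror ice shelf system is floating and already displaces its own weight of water, so its melt adds essentially nothing to sea level.
Total added water ≈ 1.484×10^12 m³ over 3.48×10^14 m² → Δh = 4.26×10^-3 m = 4.26 mm.

≈ 4.26 mm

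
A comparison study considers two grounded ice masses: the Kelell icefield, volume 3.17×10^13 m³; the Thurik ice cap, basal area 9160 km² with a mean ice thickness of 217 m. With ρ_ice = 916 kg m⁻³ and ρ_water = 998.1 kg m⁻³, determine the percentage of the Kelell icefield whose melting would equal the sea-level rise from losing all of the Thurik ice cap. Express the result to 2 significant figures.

Equal sea-level rise means equal mass of meltwater, i.e. equal mass of ice lost.
Ice mass of Thurik: 1.821×10^15 kg; ice mass of Kelell: 2.904×10^16 kg.
Fraction required = 1.821×10^15 / 2.904×10^16 = 0.0627 → 6.3 %.

≈ 6.3 %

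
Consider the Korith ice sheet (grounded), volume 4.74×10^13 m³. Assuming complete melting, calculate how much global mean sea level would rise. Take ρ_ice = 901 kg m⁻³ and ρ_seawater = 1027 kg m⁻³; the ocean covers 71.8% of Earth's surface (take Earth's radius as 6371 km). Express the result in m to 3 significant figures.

Korith: 4.74×10^13 m³ × (901/1027) = 4.158×10^13 m³ of water.
Spread over 3.66×10^14 m² of ocean, Δh = 4.158×10^13 / 3.66×10^14 = 0.114 m.

≈ 0.114 m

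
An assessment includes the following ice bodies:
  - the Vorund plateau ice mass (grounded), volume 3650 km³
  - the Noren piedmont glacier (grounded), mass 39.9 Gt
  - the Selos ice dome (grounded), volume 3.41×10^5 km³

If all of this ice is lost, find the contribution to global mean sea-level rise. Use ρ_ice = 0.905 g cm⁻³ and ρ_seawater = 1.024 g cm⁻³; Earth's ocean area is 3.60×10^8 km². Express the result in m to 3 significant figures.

≈ 0.846 m

Vorund: 3650 km³ × (905/1024) = 3226 km³ of water.
Noren: 39.9 Gt = 3.990×10^13 kg; dividing by ρ_w = 1.024 g cm⁻³ = 1024 kg m⁻³ gives 3.896×10^10 m³ of water.
Selos: 3.41×10^5 km³ × (905/1024) = 3.014×10^5 km³ of water.
Total added water ≈ 3.046×10^14 m³ over 3.60×10^14 m² → Δh = 0.846 m.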